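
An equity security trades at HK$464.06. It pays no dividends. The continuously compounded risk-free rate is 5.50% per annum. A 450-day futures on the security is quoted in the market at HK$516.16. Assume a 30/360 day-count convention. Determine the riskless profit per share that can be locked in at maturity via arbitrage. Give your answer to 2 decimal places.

Fair futures: F* = S·e^(carry·T), with carry = r = 0.0550
F* = 464.06 · e^(0.0550 × 450/360) = 464.06 · e^0.068750 = 464.06 × 1.071168 = HK$497.0862
Market HK$516.16 > fair HK$497.0862: forward overpriced → cash-and-carry (buy spot, short the forward).
At maturity, profit = |F_mkt − F*| = |516.16 − 497.0862| = HK$19.07 per share

HK$19.07 per share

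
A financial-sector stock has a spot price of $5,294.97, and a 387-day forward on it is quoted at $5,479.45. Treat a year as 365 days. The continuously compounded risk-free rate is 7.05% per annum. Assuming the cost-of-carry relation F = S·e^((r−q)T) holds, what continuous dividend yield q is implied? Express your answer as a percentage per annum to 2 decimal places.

From F = S·e^((r−q)T): (r − q) = ln(F/S)/T
ln(5479.45/5294.97) = ln(1.034841) = 0.034248
(r − q) = 0.034248 / (387/365) = 0.032301
q = r − ln(F/S)/T = 0.0705 − 0.032301 = 0.038199
q = 3.82%

3.82%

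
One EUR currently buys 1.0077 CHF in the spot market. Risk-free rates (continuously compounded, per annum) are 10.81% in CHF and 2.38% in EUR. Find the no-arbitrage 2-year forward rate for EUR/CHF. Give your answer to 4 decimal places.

F = S·e^((r_CHF − r_EUR)T) = 1.0077 · e^((0.1081 − 0.0238) × 2)
= 1.0077 · e^0.168600 = 1.0077 × 1.183647
F = 1.1928 CHF per EUR

1.1928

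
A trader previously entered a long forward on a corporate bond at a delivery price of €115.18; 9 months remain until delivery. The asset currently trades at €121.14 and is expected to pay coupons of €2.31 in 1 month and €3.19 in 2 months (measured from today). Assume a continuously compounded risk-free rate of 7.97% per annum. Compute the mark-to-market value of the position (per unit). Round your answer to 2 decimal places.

PV(remaining coupons) I = 2.31·e^(−0.0797·1/12) + 3.19·e^(−0.0797·2/12) = 5.4426
Current forward F = (S − I)·e^(rT) = (121.14 − 5.4426)·e^(0.0797·9/12) = 115.6974 × 1.061598 = 122.8241
Value (long) = (F − K)·e^(−rT) = (122.8241 − 115.18) × 0.941976 = 7.2006
Value = €7.20

€7.20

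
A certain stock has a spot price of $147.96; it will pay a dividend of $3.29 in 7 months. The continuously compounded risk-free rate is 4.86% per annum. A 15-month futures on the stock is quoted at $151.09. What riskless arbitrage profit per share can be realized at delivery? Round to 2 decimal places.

$2.74 per share

PV(dividends) I = 3.29·e^(−0.0486·7/12) = 3.1980
Fair futures F* = (S − I)·e^(rT) = (147.96 − 3.1980)·e^0.060750 = 144.7620 × 1.062633 = 153.8289
Market $151.09 < fair 153.8289: forward underpriced → reverse cash-and-carry (short the stock, invest proceeds at r, pay the dividends, go long the forward).
Profit at T = |F_mkt − F*| = |151.09 − 153.8289| = $2.74 per share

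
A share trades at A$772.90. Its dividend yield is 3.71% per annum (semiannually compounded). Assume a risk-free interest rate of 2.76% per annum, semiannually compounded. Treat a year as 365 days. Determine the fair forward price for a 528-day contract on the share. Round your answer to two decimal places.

F = S · (1+r/2)^(2T) / (1+q/2)^(2T)
= 772.90 × 1.040449 / 1.054616 = 772.90 × 0.986567
F = A$762.52

A$762.52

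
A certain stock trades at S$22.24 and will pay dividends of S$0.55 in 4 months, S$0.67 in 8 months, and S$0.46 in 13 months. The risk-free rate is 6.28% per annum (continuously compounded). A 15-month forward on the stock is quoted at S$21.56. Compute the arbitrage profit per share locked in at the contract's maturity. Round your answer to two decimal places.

PV(dividends) I = 0.55·e^(−0.0628·4/12) + 0.67·e^(−0.0628·8/12) + 0.46·e^(−0.0628·13/12) = 1.6109
Fair forward F* = (S − I)·e^(rT) = (22.24 − 1.6109)·e^0.078500 = 20.6291 × 1.081663 = 22.3137
Market S$21.56 < fair 22.3137: forward underpriced → reverse cash-and-carry (short the stock, invest proceeds at r, pay the dividends, go long the forward).
Profit at T = |F_mkt − F*| = |21.56 − 22.3137| = S$0.75 per share

S$0.75 per share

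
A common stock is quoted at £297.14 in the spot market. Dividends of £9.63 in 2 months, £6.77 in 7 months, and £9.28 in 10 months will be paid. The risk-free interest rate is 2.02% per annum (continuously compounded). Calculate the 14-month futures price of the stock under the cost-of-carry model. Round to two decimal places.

£278.21

PV(dividends) I = 9.63·e^(−0.0202·2/12) + 6.77·e^(−0.0202·7/12) + 9.28·e^(−0.0202·10/12)
I = 9.5976 + 6.6907 + 9.1251 = 25.4134
F = (S − I)·e^(rT) = (297.14 − 25.4134) · e^(0.0202·14/12)
= 271.7266 · e^0.023567 = 271.7266 × 1.023847 = £278.21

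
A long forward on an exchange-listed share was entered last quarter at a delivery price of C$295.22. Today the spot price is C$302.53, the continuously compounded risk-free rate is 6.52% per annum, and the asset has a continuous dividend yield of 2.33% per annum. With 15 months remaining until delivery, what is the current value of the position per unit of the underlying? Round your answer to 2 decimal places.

C$21.73

Current fair forward for the remaining 15 months: F = S·e^((r − q)·T), (r − q) = 0.0652 − 0.0233 = 0.0419
F = 302.53 · e^(0.0419 × 15/12) = 302.53 × 1.053771 = 318.7973
Value of long forward = (F − K)·e^(−rT) = (318.7973 − 295.22) · e^(−0.0652·15/12)
= 23.5773 × 0.921733 = 21.73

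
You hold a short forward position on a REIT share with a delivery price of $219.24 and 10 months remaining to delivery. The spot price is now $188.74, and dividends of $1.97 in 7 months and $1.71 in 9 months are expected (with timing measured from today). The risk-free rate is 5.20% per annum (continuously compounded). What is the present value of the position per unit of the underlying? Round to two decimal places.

$24.76

PV(remaining dividends) I = 1.97·e^(−0.0520·7/12) + 1.71·e^(−0.0520·9/12) = 3.5557
Current forward F = (S − I)·e^(rT) = (188.74 − 3.5557)·e^(0.0520·10/12) = 185.1843 × 1.044286 = 193.3854
Value (long) = (F − K)·e^(−rT) = (193.3854 − 219.24) × 0.957592 = -24.7582
Short position value = −(long value) = $24.76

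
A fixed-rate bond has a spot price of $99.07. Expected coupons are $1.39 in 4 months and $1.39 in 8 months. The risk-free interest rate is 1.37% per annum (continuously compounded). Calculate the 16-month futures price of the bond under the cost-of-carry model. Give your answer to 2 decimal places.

$98.08

PV(coupons) I = 1.39·e^(−0.0137·4/12) + 1.39·e^(−0.0137·8/12)
I = 1.3837 + 1.3774 = 2.7611
F = (S − I)·e^(rT) = (99.07 − 2.7611) · e^(0.0137·16/12)
= 96.3089 · e^0.018267 = 96.3089 × 1.018435 = $98.08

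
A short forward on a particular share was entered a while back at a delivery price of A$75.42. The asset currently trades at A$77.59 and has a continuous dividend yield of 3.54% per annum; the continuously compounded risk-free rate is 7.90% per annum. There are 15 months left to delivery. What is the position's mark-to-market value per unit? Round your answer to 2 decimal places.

-A$5.90

Current fair forward for the remaining 15 months: F = S·e^((r − q)·T), (r − q) = 0.0790 − 0.0354 = 0.0436
F = 77.59 · e^(0.0436 × 15/12) = 77.59 × 1.056012 = 81.9360
Value of long forward = (F − K)·e^(−rT) = (81.9360 − 75.42) · e^(−0.0790·15/12)
= 6.5160 × 0.905969 = 5.90
Short position value = −(long value) = -A$5.90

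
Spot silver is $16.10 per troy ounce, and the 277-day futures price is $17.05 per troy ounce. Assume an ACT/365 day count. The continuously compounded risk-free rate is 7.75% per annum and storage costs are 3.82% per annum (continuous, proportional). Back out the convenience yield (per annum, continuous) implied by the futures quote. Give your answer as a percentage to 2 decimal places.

F = S·e^((r+u−y)T) ⇒ (r+u−y) = ln(F/S)/T
ln(17.05/16.10) = 0.057331; /T ⇒ 0.075544
y = r + u − ln(F/S)/T = 0.0775 + 0.0382 − 0.075544 = 0.040156
y = 4.02%

4.02%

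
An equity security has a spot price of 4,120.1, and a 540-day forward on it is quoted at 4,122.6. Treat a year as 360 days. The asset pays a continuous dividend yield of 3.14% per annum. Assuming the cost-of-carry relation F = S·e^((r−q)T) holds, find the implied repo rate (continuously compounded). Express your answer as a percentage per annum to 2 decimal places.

From F = S·e^((r−q)T): (r − q) = ln(F/S)/T
ln(4122.6/4120.1) = ln(1.000607) = 0.000607
(r − q) = 0.000607 / (540/360) = 0.000405
r = ln(F/S)/T + q = 0.000405 + 0.0314 = 0.031805
r = 3.18%

3.18%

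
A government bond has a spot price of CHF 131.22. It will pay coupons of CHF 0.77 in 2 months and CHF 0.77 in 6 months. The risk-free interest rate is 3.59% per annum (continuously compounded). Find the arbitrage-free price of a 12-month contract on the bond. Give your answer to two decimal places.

PV(coupons) I = 0.77·e^(−0.0359·2/12) + 0.77·e^(−0.0359·6/12)
I = 0.7654 + 0.7563 = 1.5217
F = (S − I)·e^(rT) = (131.22 − 1.5217) · e^(0.0359·12/12)
= 129.6983 · e^0.035900 = 129.6983 × 1.036552 = CHF 134.44

CHF 134.44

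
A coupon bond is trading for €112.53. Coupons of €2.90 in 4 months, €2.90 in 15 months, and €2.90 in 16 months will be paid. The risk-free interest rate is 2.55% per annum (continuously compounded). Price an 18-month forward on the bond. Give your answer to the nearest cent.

PV(coupons) I = 2.90·e^(−0.0255·4/12) + 2.90·e^(−0.0255·15/12) + 2.90·e^(−0.0255·16/12)
I = 2.8755 + 2.8090 + 2.8031 = 8.4876
F = (S − I)·e^(rT) = (112.53 − 8.4876) · e^(0.0255·18/12)
= 104.0424 · e^0.038250 = 104.0424 × 1.038991 = €108.10

€108.10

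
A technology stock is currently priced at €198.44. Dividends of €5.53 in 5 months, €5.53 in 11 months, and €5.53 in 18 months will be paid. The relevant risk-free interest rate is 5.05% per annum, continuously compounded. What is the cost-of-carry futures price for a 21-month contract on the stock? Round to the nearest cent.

€199.49

PV(dividends) I = 5.53·e^(−0.0505·5/12) + 5.53·e^(−0.0505·11/12) + 5.53·e^(−0.0505·18/12)
I = 5.4149 + 5.2798 + 5.1266 = 15.8213
F = (S − I)·e^(rT) = (198.44 − 15.8213) · e^(0.0505·21/12)
= 182.6187 · e^0.088375 = 182.6187 × 1.092398 = €199.49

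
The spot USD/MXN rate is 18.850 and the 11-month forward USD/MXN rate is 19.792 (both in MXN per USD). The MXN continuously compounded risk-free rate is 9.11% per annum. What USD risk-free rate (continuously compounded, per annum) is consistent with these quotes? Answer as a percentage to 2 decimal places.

F = S·e^((r_MXN − r_USD)T) ⇒ r_USD = r_MXN − ln(F/S)/T
ln(19.792/18.850) = 0.048765; /(11/12) = 0.053198
r_USD = 0.0911 − 0.053198 = 0.037902
r_USD = 3.79%

3.79%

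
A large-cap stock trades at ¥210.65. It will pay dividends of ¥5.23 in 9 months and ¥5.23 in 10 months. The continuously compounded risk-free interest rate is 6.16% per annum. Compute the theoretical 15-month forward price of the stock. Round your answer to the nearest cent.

PV(dividends) I = 5.23·e^(−0.0616·9/12) + 5.23·e^(−0.0616·10/12)
I = 4.9939 + 4.9683 = 9.9622
F = (S − I)·e^(rT) = (210.65 − 9.9622) · e^(0.0616·15/12)
= 200.6878 · e^0.077000 = 200.6878 × 1.080042 = ¥216.75

¥216.75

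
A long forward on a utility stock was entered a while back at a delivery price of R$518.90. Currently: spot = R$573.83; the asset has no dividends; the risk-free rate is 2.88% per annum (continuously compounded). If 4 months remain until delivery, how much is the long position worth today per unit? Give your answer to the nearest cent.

Current fair forward for the remaining 4 months: F = S·e^(r·T), r = 0.0288
F = 573.83 · e^(0.0288 × 4/12) = 573.83 × 1.009646 = 579.3652
Value of long forward = (F − K)·e^(−rT) = (579.3652 − 518.90) · e^(−0.0288·4/12)
= 60.4652 × 0.990446 = 59.89

R$59.89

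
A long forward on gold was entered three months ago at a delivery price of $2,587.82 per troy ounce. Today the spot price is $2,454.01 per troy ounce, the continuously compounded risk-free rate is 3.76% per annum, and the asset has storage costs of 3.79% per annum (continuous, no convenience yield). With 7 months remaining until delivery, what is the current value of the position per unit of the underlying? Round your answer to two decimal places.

-$22.81 per troy ounce

Current fair forward for the remaining 7 months: F = S·e^((r + u)·T), (r + u) = 0.0376 + 0.0379 = 0.0755
F = 2454.01 · e^(0.0755 × 7/12) = 2454.01 × 1.04502590 = 2564.5040
Value of long forward = (F − K)·e^(−rT) = (2564.5040 − 2587.82) · e^(−0.0376·7/12)
= -23.3160 × 0.97830545 = -22.81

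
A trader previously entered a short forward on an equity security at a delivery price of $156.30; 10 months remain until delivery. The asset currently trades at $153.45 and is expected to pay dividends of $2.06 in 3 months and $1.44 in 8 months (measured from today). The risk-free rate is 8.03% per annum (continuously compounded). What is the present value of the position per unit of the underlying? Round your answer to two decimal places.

PV(remaining dividends) I = 2.06·e^(−0.0803·3/12) + 1.44·e^(−0.0803·8/12) = 3.3840
Current forward F = (S − I)·e^(rT) = (153.45 − 3.3840)·e^(0.0803·10/12) = 150.0660 × 1.069206 = 160.4515
Value (long) = (F − K)·e^(−rT) = (160.4515 − 156.30) × 0.935273 = 3.8828
Short position value = −(long value) = -$3.88

-$3.88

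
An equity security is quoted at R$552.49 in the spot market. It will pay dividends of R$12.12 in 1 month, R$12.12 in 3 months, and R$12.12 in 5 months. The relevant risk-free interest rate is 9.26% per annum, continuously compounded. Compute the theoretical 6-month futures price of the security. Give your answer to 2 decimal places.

PV(dividends) I = 12.12·e^(−0.0926·1/12) + 12.12·e^(−0.0926·3/12) + 12.12·e^(−0.0926·5/12)
I = 12.0268 + 11.8426 + 11.6613 = 35.5307
F = (S − I)·e^(rT) = (552.49 − 35.5307) · e^(0.0926·6/12)
= 516.9593 · e^0.046300 = 516.9593 × 1.047389 = R$541.46

R$541.46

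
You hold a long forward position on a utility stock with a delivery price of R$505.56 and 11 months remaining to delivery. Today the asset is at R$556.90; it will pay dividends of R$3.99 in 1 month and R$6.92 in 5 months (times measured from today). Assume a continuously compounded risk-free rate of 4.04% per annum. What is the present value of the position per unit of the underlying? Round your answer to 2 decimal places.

PV(remaining dividends) I = 3.99·e^(−0.0404·1/12) + 6.92·e^(−0.0404·5/12) = 10.7811
Current forward F = (S − I)·e^(rT) = (556.90 − 10.7811)·e^(0.0404·11/12) = 546.1189 × 1.037728 = 566.7229
Value (long) = (F − K)·e^(−rT) = (566.7229 − 505.56) × 0.963644 = 58.9393
Value = R$58.94

R$58.94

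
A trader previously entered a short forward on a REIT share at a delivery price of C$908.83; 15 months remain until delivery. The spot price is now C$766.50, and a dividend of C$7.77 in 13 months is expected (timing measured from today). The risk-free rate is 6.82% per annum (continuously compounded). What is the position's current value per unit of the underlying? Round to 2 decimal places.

PV(remaining dividends) I = 7.77·e^(−0.0682·13/12) = 7.2166
Current forward F = (S − I)·e^(rT) = (766.50 − 7.2166)·e^(0.0682·15/12) = 759.2834 × 1.088989 = 826.8513
Value (long) = (F − K)·e^(−rT) = (826.8513 − 908.83) × 0.918283 = -75.2796
Short position value = −(long value) = C$75.28

C$75.28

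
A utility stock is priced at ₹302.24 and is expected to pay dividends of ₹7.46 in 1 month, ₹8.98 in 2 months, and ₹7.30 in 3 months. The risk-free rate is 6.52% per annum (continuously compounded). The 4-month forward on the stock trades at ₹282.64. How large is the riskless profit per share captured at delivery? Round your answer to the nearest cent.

₹2.24 per share

PV(dividends) I = 7.46·e^(−0.0652·1/12) + 8.98·e^(−0.0652·2/12) + 7.30·e^(−0.0652·3/12) = 23.4845
Fair forward F* = (S − I)·e^(rT) = (302.24 − 23.4845)·e^0.021733 = 278.7555 × 1.021971 = 284.8800
Market ₹282.64 < fair 284.8800: forward underpriced → reverse cash-and-carry (short the stock, invest proceeds at r, pay the dividends, go long the forward).
Profit at T = |F_mkt − F*| = |282.64 − 284.8800| = ₹2.24 per share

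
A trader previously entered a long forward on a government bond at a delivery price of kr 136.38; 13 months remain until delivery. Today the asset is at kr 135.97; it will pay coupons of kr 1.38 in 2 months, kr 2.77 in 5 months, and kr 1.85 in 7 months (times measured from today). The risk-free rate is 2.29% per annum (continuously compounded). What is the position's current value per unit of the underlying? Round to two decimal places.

-kr 3.01

PV(remaining coupons) I = 1.38·e^(−0.0229·2/12) + 2.77·e^(−0.0229·5/12) + 1.85·e^(−0.0229·7/12) = 5.9439
Current forward F = (S − I)·e^(rT) = (135.97 − 5.9439)·e^(0.0229·13/12) = 130.0261 × 1.025119 = 133.2922
Value (long) = (F − K)·e^(−rT) = (133.2922 − 136.38) × 0.975497 = -3.0121
Value = -kr 3.01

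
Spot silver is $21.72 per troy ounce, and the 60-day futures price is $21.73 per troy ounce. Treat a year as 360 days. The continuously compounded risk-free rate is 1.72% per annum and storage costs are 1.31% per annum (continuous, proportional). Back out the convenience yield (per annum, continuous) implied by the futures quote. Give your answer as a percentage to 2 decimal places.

2.75%

F = S·e^((r+u−y)T) ⇒ (r+u−y) = ln(F/S)/T
ln(21.73/21.72) = 0.000460; /T ⇒ 0.002760
y = r + u − ln(F/S)/T = 0.0172 + 0.0131 − 0.002760 = 0.027540
y = 2.75%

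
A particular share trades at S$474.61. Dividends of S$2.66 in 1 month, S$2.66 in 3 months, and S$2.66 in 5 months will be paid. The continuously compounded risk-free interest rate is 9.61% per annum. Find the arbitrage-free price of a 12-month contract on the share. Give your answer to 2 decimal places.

PV(dividends) I = 2.66·e^(−0.0961·1/12) + 2.66·e^(−0.0961·3/12) + 2.66·e^(−0.0961·5/12)
I = 2.6388 + 2.5969 + 2.5556 = 7.7913
F = (S − I)·e^(rT) = (474.61 − 7.7913) · e^(0.0961·12/12)
= 466.8187 · e^0.096100 = 466.8187 × 1.100869 = S$513.91

S$513.91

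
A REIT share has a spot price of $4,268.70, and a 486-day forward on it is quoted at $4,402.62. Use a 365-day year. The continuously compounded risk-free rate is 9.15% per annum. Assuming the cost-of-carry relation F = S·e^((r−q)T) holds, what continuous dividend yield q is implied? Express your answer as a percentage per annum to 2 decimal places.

6.83%

From F = S·e^((r−q)T): (r − q) = ln(F/S)/T
ln(4402.62/4268.70) = ln(1.031373) = 0.030891
(r − q) = 0.030891 / (486/365) = 0.023200
q = r − ln(F/S)/T = 0.0915 − 0.023200 = 0.068300
q = 6.83%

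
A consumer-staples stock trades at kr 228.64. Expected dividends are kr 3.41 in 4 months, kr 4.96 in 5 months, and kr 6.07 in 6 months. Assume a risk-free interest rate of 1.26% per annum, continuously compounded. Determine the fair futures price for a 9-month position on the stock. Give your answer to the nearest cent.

kr 216.31

PV(dividends) I = 3.41·e^(−0.0126·4/12) + 4.96·e^(−0.0126·5/12) + 6.07·e^(−0.0126·6/12)
I = 3.3957 + 4.9340 + 6.0319 = 14.3616
F = (S − I)·e^(rT) = (228.64 − 14.3616) · e^(0.0126·9/12)
= 214.2784 · e^0.009450 = 214.2784 × 1.009495 = kr 216.31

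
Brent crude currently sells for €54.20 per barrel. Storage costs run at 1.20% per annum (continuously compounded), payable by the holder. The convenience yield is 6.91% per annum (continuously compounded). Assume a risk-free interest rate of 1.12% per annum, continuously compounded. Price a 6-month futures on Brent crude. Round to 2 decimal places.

Net carry = r + u − y = 0.0112 + 0.0120 − 0.0691 = -0.0459
F = S·e^((r+u−y)T) = 54.20 · e^(-0.0459 × 6/12) = 54.20 · e^-0.022950
= 54.20 × 0.977311 = €52.97 per barrel

€52.97 per barrel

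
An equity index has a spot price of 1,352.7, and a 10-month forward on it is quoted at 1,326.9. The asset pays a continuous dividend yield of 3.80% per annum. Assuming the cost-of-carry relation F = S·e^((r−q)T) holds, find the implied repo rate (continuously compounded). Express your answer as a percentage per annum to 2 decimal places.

From F = S·e^((r−q)T): (r − q) = ln(F/S)/T
ln(1326.9/1352.7) = ln(0.980927) = -0.019257
(r − q) = -0.019257 / (10/12) = -0.023108
r = ln(F/S)/T + q = -0.023108 + 0.0380 = 0.014892
r = 1.49%

1.49%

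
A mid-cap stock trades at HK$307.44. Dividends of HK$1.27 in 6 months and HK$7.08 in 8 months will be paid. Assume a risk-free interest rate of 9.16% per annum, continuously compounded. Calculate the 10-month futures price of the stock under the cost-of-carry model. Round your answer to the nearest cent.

PV(dividends) I = 1.27·e^(−0.0916·6/12) + 7.08·e^(−0.0916·8/12)
I = 1.2131 + 6.6606 = 7.8737
F = (S − I)·e^(rT) = (307.44 − 7.8737) · e^(0.0916·10/12)
= 299.5663 · e^0.076333 = 299.5663 × 1.079322 = HK$323.33

HK$323.33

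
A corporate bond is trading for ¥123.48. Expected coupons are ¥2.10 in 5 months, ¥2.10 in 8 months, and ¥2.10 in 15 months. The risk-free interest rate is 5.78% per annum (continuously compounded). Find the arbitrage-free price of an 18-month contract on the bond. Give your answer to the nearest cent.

PV(coupons) I = 2.10·e^(−0.0578·5/12) + 2.10·e^(−0.0578·8/12) + 2.10·e^(−0.0578·15/12)
I = 2.0500 + 2.0206 + 1.9536 = 6.0242
F = (S − I)·e^(rT) = (123.48 − 6.0242) · e^(0.0578·18/12)
= 117.4558 · e^0.086700 = 117.4558 × 1.090569 = ¥128.09

¥128.09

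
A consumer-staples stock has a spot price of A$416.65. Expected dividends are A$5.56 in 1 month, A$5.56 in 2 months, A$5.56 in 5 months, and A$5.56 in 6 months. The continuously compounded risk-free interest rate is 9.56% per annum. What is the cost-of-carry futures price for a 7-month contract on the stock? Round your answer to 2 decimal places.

PV(dividends) I = 5.56·e^(−0.0956·1/12) + 5.56·e^(−0.0956·2/12) + 5.56·e^(−0.0956·5/12) + 5.56·e^(−0.0956·6/12)
I = 5.5159 + 5.4721 + 5.3429 + 5.3005 = 21.6314
F = (S − I)·e^(rT) = (416.65 − 21.6314) · e^(0.0956·7/12)
= 395.0186 · e^0.055767 = 395.0186 × 1.057351 = A$417.67

A$417.67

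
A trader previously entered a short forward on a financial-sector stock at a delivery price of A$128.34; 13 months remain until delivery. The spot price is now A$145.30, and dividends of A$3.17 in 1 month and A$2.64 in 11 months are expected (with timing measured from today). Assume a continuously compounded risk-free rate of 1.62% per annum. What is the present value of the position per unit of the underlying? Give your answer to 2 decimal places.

-A$13.43

PV(remaining dividends) I = 3.17·e^(−0.0162·1/12) + 2.64·e^(−0.0162·11/12) = 5.7668
Current forward F = (S − I)·e^(rT) = (145.30 − 5.7668)·e^(0.0162·13/12) = 139.5332 × 1.017705 = 142.0036
Value (long) = (F − K)·e^(−rT) = (142.0036 − 128.34) × 0.982603 = 13.4259
Short position value = −(long value) = -A$13.43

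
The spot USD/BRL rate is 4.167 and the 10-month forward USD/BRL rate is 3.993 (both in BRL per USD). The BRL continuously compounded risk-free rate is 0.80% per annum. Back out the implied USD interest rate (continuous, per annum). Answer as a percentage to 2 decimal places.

5.92%

F = S·e^((r_BRL − r_USD)T) ⇒ r_USD = r_BRL − ln(F/S)/T
ln(3.993/4.167) = -0.042654; /(10/12) = -0.051185
r_USD = 0.0080 + 0.051185 = 0.059185
r_USD = 5.92%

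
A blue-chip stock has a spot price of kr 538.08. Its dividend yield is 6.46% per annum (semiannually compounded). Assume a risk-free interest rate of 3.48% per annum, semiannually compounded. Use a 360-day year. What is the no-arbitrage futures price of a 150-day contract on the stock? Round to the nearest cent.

kr 531.60

F = S · (1+r/2)^(2T) / (1+q/2)^(2T)
= 538.08 × 1.014479 / 1.026845 = 538.08 × 0.987957
F = kr 531.60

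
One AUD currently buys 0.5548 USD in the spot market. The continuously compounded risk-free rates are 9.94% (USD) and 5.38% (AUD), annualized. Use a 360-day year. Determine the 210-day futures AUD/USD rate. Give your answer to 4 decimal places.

0.5698

F = S·e^((r_USD − r_AUD)T) = 0.5548 · e^((0.0994 − 0.0538) × 210/360)
= 0.5548 · e^0.026600 = 0.5548 × 1.026957
F = 0.5698 USD per AUD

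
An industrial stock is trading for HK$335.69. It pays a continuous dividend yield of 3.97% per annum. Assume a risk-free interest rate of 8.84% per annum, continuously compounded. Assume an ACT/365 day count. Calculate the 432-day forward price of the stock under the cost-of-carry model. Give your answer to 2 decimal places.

HK$355.61

F = S·e^((r − q)T) = 335.69 · e^((0.0884 − 0.0397) × 432/365)
= 335.69 · e^0.057639 = 335.69 × 1.059333
F = HK$355.61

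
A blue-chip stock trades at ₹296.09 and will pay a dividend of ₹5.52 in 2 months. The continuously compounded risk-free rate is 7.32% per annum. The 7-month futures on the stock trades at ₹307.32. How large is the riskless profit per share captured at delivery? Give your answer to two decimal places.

₹4.00 per share

PV(dividends) I = 5.52·e^(−0.0732·2/12) = 5.4531
Fair futures F* = (S − I)·e^(rT) = (296.09 − 5.4531)·e^0.042700 = 290.6369 × 1.043625 = 303.3159
Market ₹307.32 > fair 303.3159: forward overpriced → cash-and-carry (borrow at r, buy the stock and collect the dividends, short the forward).
Profit at T = |F_mkt − F*| = |307.32 − 303.3159| = ₹4.00 per share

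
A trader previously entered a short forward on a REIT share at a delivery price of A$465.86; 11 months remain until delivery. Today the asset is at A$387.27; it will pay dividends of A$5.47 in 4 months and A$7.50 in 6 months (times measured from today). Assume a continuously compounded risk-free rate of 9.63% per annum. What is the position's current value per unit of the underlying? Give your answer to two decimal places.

A$51.67

PV(remaining dividends) I = 5.47·e^(−0.0963·4/12) + 7.50·e^(−0.0963·6/12) = 12.4446
Current forward F = (S − I)·e^(rT) = (387.27 − 12.4446)·e^(0.0963·11/12) = 374.8254 × 1.092288 = 409.4173
Value (long) = (F − K)·e^(−rT) = (409.4173 − 465.86) × 0.915509 = -51.6738
Short position value = −(long value) = A$51.67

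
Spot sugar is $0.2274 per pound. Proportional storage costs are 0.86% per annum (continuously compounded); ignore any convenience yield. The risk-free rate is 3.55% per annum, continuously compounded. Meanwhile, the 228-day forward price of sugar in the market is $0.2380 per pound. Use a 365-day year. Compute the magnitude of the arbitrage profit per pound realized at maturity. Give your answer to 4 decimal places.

Fair forward: F* = S·e^(carry·T), with carry = (r + u) = 0.0355 + 0.0086 = 0.0441
F* = 0.2274 · e^(0.0441 × 228/365) = 0.2274 · e^0.027547 = 0.2274 × 1.027930 = $0.2338
Market $0.2380 > fair $0.2338: forward overpriced → cash-and-carry (buy spot, short the forward).
At maturity, profit = |F_mkt − F*| = |0.2380 − 0.2338| = $0.0042 per pound

$0.0042 per pound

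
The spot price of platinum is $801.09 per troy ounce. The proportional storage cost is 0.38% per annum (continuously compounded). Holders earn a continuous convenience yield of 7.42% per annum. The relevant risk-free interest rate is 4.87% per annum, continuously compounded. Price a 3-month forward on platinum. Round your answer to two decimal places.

$796.76 per troy ounce

Net carry = r + u − y = 0.0487 + 0.0038 − 0.0742 = -0.0217
F = S·e^((r+u−y)T) = 801.09 · e^(-0.0217 × 3/12) = 801.09 · e^-0.005425
= 801.09 × 0.994590 = $796.76 per troy ounce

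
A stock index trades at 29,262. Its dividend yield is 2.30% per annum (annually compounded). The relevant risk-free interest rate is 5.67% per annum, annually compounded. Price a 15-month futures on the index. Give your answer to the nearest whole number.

30,472

F = S · (1+r)^T / (1+q)^T
= 29262 × 1.071370 / 1.028832 = 29262 × 1.041346
F = 30,472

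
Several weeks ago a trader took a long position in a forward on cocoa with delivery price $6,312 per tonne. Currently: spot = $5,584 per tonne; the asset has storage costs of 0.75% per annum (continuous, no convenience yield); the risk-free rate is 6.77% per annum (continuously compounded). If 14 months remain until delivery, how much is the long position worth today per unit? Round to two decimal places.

-$199.56 per tonne

Current fair forward for the remaining 14 months: F = S·e^((r + u)·T), (r + u) = 0.0677 + 0.0075 = 0.0752
F = 5584 · e^(0.0752 × 14/12) = 5584 × 1.09169696 = 6096.0358
Value of long forward = (F − K)·e^(−rT) = (6096.0358 − 6312) · e^(−0.0677·14/12)
= -215.9642 × 0.92405533 = -199.56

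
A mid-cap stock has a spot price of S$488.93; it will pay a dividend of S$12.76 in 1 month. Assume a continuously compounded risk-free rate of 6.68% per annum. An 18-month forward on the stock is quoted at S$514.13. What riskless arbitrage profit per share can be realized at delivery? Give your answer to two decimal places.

PV(dividends) I = 12.76·e^(−0.0668·1/12) = 12.6892
Fair forward F* = (S − I)·e^(rT) = (488.93 − 12.6892)·e^0.100200 = 476.2408 × 1.105392 = 526.4328
Market S$514.13 < fair 526.4328: forward underpriced → reverse cash-and-carry (short the stock, invest proceeds at r, pay the dividends, go long the forward).
Profit at T = |F_mkt − F*| = |514.13 − 526.4328| = S$12.30 per share

S$12.30 per share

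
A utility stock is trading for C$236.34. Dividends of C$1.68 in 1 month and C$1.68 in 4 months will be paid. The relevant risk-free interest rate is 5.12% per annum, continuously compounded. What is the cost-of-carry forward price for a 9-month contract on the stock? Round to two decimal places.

C$242.14

PV(dividends) I = 1.68·e^(−0.0512·1/12) + 1.68·e^(−0.0512·4/12)
I = 1.6728 + 1.6516 = 3.3244
F = (S − I)·e^(rT) = (236.34 − 3.3244) · e^(0.0512·9/12)
= 233.0156 · e^0.038400 = 233.0156 × 1.039147 = C$242.14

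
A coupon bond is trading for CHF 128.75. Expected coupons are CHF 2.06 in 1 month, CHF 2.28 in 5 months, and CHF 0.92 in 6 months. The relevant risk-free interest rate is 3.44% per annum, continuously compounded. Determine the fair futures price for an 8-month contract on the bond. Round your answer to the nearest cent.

PV(coupons) I = 2.06·e^(−0.0344·1/12) + 2.28·e^(−0.0344·5/12) + 0.92·e^(−0.0344·6/12)
I = 2.0541 + 2.2476 + 0.9043 = 5.2060
F = (S − I)·e^(rT) = (128.75 − 5.2060) · e^(0.0344·8/12)
= 123.5440 · e^0.022933 = 123.5440 × 1.023198 = CHF 126.41

CHF 126.41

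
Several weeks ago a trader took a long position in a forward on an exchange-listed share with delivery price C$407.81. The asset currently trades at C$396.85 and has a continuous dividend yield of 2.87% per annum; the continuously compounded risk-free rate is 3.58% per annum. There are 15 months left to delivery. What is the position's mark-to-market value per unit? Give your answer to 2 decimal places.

-C$7.10

Current fair forward for the remaining 15 months: F = S·e^((r − q)·T), (r − q) = 0.0358 − 0.0287 = 0.0071
F = 396.85 · e^(0.0071 × 15/12) = 396.85 × 1.008914 = 400.3875
Value of long forward = (F − K)·e^(−rT) = (400.3875 − 407.81) · e^(−0.0358·15/12)
= -7.4225 × 0.956237 = -7.10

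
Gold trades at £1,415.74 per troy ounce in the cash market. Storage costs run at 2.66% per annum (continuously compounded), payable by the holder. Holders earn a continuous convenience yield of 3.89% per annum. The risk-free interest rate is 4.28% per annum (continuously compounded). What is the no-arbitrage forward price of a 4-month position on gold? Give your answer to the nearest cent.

£1,430.21 per troy ounce

Net carry = r + u − y = 0.0428 + 0.0266 − 0.0389 = 0.0305
F = S·e^((r+u−y)T) = 1415.74 · e^(0.0305 × 4/12) = 1415.74 · e^0.01016667
= 1415.74 × 1.01021853 = £1,430.21 per troy ounce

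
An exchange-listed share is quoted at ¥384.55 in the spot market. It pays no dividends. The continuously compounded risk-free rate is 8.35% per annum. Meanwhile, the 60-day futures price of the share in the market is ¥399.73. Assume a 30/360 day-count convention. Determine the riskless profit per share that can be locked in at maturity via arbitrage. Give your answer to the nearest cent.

Fair futures: F* = S·e^(carry·T), with carry = r = 0.0835
F* = 384.55 · e^(0.0835 × 60/360) = 384.55 · e^0.013917 = 384.55 × 1.014014 = ¥389.9391
Market ¥399.73 > fair ¥389.9391: forward overpriced → cash-and-carry (buy spot, short the forward).
At maturity, profit = |F_mkt − F*| = |399.73 − 389.9391| = ¥9.79 per share

¥9.79 per share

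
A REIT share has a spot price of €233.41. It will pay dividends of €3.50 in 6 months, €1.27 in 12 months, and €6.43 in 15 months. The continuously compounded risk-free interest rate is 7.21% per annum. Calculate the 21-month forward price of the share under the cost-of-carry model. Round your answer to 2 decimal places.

PV(dividends) I = 3.50·e^(−0.0721·6/12) + 1.27·e^(−0.0721·12/12) + 6.43·e^(−0.0721·15/12)
I = 3.3761 + 1.1817 + 5.8758 = 10.4336
F = (S − I)·e^(rT) = (233.41 − 10.4336) · e^(0.0721·21/12)
= 222.9764 · e^0.126175 = 222.9764 × 1.134481 = €252.96

€252.96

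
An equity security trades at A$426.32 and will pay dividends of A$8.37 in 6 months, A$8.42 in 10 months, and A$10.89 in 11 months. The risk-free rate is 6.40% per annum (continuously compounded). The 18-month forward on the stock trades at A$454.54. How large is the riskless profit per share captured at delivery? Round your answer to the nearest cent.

PV(dividends) I = 8.37·e^(−0.0640·6/12) + 8.42·e^(−0.0640·10/12) + 10.89·e^(−0.0640·11/12) = 26.3586
Fair forward F* = (S − I)·e^(rT) = (426.32 − 26.3586)·e^0.096000 = 399.9614 × 1.100759 = 440.2611
Market A$454.54 > fair 440.2611: forward overpriced → cash-and-carry (borrow at r, buy the stock and collect the dividends, short the forward).
Profit at T = |F_mkt − F*| = |454.54 − 440.2611| = A$14.28 per share

A$14.28 per share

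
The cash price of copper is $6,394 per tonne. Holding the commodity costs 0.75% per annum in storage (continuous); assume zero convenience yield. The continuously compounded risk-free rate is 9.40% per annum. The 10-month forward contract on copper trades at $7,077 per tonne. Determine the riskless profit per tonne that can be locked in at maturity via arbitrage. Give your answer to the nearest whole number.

Fair forward: F* = S·e^(carry·T), with carry = (r + u) = 0.0940 + 0.0075 = 0.1015
F* = 6394 · e^(0.1015 × 10/12) = 6394 · e^0.084583 = 6394 × 1.088263 = $6958.3536
Market $7077 > fair $6958.3536: forward overpriced → cash-and-carry (buy spot, short the forward).
At maturity, profit = |F_mkt − F*| = |7077 − 6958.3536| = $119 per tonne

$119 per tonne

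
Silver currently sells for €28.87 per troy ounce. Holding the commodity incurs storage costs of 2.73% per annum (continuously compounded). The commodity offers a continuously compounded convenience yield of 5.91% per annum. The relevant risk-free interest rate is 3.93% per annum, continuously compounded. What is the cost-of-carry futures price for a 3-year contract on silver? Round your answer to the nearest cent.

€29.53 per troy ounce

Net carry = r + u − y = 0.0393 + 0.0273 − 0.0591 = 0.0075
F = S·e^((r+u−y)T) = 28.87 · e^(0.0075 × 3) = 28.87 · e^0.022500
= 28.87 × 1.022755 = €29.53 per troy ounce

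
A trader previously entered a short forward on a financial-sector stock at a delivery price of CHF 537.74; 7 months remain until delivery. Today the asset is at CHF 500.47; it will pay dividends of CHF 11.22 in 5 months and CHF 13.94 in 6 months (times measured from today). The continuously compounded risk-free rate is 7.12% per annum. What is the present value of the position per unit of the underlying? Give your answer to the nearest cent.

PV(remaining dividends) I = 11.22·e^(−0.0712·5/12) + 13.94·e^(−0.0712·6/12) = 24.3445
Current forward F = (S − I)·e^(rT) = (500.47 − 24.3445)·e^(0.0712·7/12) = 476.1255 × 1.042408 = 496.3170
Value (long) = (F − K)·e^(−rT) = (496.3170 − 537.74) × 0.959317 = -39.7378
Short position value = −(long value) = CHF 39.74

CHF 39.74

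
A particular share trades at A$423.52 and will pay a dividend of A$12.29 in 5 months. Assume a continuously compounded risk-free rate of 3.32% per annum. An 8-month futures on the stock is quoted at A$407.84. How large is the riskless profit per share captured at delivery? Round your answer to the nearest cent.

A$12.77 per share

PV(dividends) I = 12.29·e^(−0.0332·5/12) = 12.1212
Fair futures F* = (S − I)·e^(rT) = (423.52 − 12.1212)·e^0.022133 = 411.3988 × 1.022380 = 420.6059
Market A$407.84 < fair 420.6059: forward underpriced → reverse cash-and-carry (short the stock, invest proceeds at r, pay the dividends, go long the forward).
Profit at T = |F_mkt − F*| = |407.84 − 420.6059| = A$12.77 per share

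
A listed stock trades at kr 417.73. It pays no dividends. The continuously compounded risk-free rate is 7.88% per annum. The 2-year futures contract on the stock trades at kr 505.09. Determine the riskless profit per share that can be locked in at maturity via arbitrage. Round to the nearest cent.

Fair futures: F* = S·e^(carry·T), with carry = r = 0.0788
F* = 417.73 · e^(0.0788 × 2) = 417.73 · e^0.157600 = 417.73 × 1.170698 = kr 489.0357
Market kr 505.09 > fair kr 489.0357: forward overpriced → cash-and-carry (buy spot, short the forward).
At maturity, profit = |F_mkt − F*| = |505.09 − 489.0357| = kr 16.05 per share

kr 16.05 per share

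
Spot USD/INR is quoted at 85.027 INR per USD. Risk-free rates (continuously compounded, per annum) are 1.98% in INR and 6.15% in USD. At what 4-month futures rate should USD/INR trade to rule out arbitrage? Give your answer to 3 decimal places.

F = S·e^((r_INR − r_USD)T) = 85.027 · e^((0.0198 − 0.0615) × 4/12)
= 85.027 · e^-0.013900 = 85.027 × 0.986196
F = 83.853 INR per USD

83.853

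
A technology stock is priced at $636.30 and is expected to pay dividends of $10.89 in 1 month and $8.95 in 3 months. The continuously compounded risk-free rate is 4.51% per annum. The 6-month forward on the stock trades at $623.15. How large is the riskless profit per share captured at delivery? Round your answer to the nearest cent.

PV(dividends) I = 10.89·e^(−0.0451·1/12) + 8.95·e^(−0.0451·3/12) = 19.6988
Fair forward F* = (S − I)·e^(rT) = (636.30 − 19.6988)·e^0.022550 = 616.6012 × 1.022806 = 630.6634
Market $623.15 < fair 630.6634: forward underpriced → reverse cash-and-carry (short the stock, invest proceeds at r, pay the dividends, go long the forward).
Profit at T = |F_mkt − F*| = |623.15 − 630.6634| = $7.51 per share

$7.51 per share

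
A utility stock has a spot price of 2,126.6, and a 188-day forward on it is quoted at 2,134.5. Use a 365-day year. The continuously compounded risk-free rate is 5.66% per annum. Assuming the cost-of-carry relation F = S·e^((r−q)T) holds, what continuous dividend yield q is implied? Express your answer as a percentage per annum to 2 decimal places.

4.94%

From F = S·e^((r−q)T): (r − q) = ln(F/S)/T
ln(2134.5/2126.6) = ln(1.003715) = 0.003708
(r − q) = 0.003708 / (188/365) = 0.007199
q = r − ln(F/S)/T = 0.0566 − 0.007199 = 0.049401
q = 4.94%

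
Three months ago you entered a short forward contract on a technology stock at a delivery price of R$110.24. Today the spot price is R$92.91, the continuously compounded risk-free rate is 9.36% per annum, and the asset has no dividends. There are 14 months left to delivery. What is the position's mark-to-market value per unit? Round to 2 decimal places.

R$5.93

Current fair forward for the remaining 14 months: F = S·e^(r·T), r = 0.0936
F = 92.91 · e^(0.0936 × 14/12) = 92.91 × 1.115385 = 103.6304
Value of long forward = (F − K)·e^(−rT) = (103.6304 − 110.24) · e^(−0.0936·14/12)
= -6.6096 × 0.896551 = -5.93
Short position value = −(long value) = R$5.93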